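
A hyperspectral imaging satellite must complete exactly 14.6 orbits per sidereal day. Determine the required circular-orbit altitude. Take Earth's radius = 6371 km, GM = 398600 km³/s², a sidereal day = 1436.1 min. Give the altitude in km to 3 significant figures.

Required period T = 86166 / 14.6 = 5901.8 s.
From T = 2π√(a³/μ): a = (μ T²/4π²)^(1/3) = (398600 × 5901.8² / 4π²)^(1/3) = 7059 km.
Altitude h = a − R = 7059 − 6371 = 688 km.

688 km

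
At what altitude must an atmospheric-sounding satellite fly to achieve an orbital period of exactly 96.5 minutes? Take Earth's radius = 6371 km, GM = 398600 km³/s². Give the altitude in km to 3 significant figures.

598 km

T = 96.5 min = 5790.0 s.
From T = 2π√(a³/μ): a = (μ T²/4π²)^(1/3) = (398600 × 5790.0² / 4π²)^(1/3) = 6969 km.
Altitude h = a − R = 6969 − 6371 = 598 km.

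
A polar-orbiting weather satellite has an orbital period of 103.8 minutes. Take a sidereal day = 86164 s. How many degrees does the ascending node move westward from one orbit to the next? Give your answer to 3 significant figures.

T = 103.8 min = 6228.0 s.
During one orbit Earth rotates (6228.0 / 86164) × 360° = 26.02°.

26.0°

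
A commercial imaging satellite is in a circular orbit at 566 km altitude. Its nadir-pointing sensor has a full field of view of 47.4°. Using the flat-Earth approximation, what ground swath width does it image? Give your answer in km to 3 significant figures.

Half-angle = 47.4°/2 = 23.7°.
Swath width ≈ 2h·tan(θ/2) = 2 × 566 × tan(23.7°) = 496.9 km.

497 km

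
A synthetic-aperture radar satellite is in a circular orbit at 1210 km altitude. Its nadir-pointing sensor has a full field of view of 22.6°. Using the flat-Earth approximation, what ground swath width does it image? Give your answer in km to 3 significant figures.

484 km

Half-angle = 22.6°/2 = 11.3°.
Swath width ≈ 2h·tan(θ/2) = 2 × 1210 × tan(11.3°) = 483.6 km.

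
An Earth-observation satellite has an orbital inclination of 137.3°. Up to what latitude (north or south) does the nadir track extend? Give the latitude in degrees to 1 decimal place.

Retrograde orbit: the ground track reaches ±(180° − i) = ±(180 − 137.3) = ±42.7°.

42.7°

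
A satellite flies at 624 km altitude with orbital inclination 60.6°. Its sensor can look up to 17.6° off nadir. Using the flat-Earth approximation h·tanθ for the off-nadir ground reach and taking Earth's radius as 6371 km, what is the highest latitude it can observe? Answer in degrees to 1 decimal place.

For a prograde orbit the ground track reaches latitude ±i = ±60.6°.
Sensor half-swath on the ground ≈ 624·tan(17.6°) = 198 km = 1.78° of latitude.
Maximum observable latitude ≈ 60.6 + 1.78 = 62.4°.

62.4°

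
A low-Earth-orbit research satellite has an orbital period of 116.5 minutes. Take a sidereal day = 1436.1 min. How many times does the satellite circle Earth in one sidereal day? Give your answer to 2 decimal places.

12.33

T = 116.5 min = 6990.0 s.
Orbits per sidereal day = 86166 / 6990.0 = 12.327.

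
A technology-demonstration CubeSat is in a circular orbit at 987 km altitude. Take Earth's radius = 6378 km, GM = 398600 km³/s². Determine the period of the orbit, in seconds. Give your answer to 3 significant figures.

Semi-major axis a = 6378 + 987 = 7365 km. Period T = 2π√(a³/μ) = 2π√(7365³/398600) = 6290.3 s = 104.84 min.

6290 seconds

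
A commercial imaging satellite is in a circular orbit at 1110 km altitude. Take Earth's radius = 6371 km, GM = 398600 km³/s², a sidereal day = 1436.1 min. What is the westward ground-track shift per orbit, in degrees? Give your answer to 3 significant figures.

26.9°

Semi-major axis a = 6371 + 1110 = 7481 km. Period T = 2π√(a³/μ) = 2π√(7481³/398600) = 6439.5 s = 107.32 min.
During one orbit Earth rotates (6439.5 / 86166) × 360° = 26.90°.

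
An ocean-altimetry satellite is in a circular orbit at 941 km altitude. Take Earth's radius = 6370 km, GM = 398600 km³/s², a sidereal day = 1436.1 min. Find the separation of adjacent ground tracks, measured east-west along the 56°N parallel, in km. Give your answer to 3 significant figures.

Semi-major axis a = 6370 + 941 = 7311 km. Period T = 2π√(a³/μ) = 2π√(7311³/398600) = 6221.2 s = 103.69 min.
Node shift per orbit = (6221.2/86166) × 360° = 25.99°.
Equatorial spacing = 25.99 × 111.2 km/° = 2890 km.
At 56° latitude, spacing = 2890 × cos(56°) = 1616 km.

1620 km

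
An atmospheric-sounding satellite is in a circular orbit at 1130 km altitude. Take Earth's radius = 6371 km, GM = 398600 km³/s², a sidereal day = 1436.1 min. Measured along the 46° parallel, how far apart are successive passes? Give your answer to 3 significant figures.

2090 km

Semi-major axis a = 6371 + 1130 = 7501 km. Period T = 2π√(a³/μ) = 2π√(7501³/398600) = 6465.3 s = 107.76 min.
Node shift per orbit = (6465.3/86166) × 360° = 27.01°.
Equatorial spacing = 27.01 × 111.2 km/° = 3004 km.
At 46° latitude, spacing = 3004 × cos(46°) = 2086 km.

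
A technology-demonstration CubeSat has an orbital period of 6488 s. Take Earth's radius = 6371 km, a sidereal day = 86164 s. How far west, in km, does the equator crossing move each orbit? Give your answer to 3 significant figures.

During one orbit Earth rotates (6488.0 / 86164) × 360° = 27.11°.
At the equator that is 27.11° × (2π·6371/360) km/° = 27.11 × 111.2 = 3014 km.

3010 km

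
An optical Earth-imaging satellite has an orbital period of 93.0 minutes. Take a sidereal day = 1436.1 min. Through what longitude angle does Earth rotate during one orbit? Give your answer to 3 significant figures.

T = 93.0 min = 5580.0 s.
During one orbit Earth rotates (5580.0 / 86166) × 360° = 23.31°.

23.3°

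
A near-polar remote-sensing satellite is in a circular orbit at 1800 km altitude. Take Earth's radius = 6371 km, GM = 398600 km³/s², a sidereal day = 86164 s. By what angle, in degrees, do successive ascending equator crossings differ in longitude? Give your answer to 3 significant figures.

Semi-major axis a = 6371 + 1800 = 8171 km. Period T = 2π√(a³/μ) = 2π√(8171³/398600) = 7350.6 s = 122.51 min.
During one orbit Earth rotates (7350.6 / 86164) × 360° = 30.71°.

30.7°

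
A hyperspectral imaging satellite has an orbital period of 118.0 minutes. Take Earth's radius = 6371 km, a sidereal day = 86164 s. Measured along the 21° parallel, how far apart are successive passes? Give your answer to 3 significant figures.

T = 118.0 min = 7080.0 s.
Node shift per orbit = (7080.0/86164) × 360° = 29.58°.
Equatorial spacing = 29.58 × 111.2 km/° = 3289 km.
At 21° latitude, spacing = 3289 × cos(21°) = 3071 km.

3070 km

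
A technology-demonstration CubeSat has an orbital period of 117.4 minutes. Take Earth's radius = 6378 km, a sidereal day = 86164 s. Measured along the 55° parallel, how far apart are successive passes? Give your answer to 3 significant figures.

1880 km

T = 117.4 min = 7044.0 s.
Node shift per orbit = (7044.0/86164) × 360° = 29.43°.
Equatorial spacing = 29.43 × 111.3 km/° = 3276 km.
At 55° latitude, spacing = 3276 × cos(55°) = 1879 km.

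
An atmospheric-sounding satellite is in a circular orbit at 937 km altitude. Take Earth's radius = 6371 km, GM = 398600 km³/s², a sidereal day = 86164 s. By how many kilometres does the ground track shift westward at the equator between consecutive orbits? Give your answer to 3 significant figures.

Semi-major axis a = 6371 + 937 = 7308 km. Period T = 2π√(a³/μ) = 2π√(7308³/398600) = 6217.4 s = 103.62 min.
During one orbit Earth rotates (6217.4 / 86164) × 360° = 25.98°.
At the equator that is 25.98° × (2π·6371/360) km/° = 25.98 × 111.2 = 2888 km.

2890 km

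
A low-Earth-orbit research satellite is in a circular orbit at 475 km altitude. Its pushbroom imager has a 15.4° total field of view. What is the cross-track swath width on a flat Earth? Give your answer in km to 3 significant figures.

128 km

Half-angle = 15.4°/2 = 7.7°.
Swath width ≈ 2h·tan(θ/2) = 2 × 475 × tan(7.7°) = 128.4 km.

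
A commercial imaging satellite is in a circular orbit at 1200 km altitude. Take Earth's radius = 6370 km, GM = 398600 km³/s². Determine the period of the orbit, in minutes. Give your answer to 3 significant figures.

Semi-major axis a = 6370 + 1200 = 7570 km. Period T = 2π√(a³/μ) = 2π√(7570³/398600) = 6554.7 s = 109.25 min.

109 min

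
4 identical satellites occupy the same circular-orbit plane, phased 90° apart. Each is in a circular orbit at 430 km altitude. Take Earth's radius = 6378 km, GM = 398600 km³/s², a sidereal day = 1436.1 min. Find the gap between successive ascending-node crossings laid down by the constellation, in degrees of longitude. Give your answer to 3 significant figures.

Semi-major axis a = 6378 + 430 = 6808 km. Period T = 2π√(a³/μ) = 2π√(6808³/398600) = 5590.4 s = 93.17 min.
Single-satellite node shift = (5590.4/86166) × 360° = 23.36°.
With 4 satellites evenly phased, successive equator crossings are 23.36/4 = 5.839° apart.

5.84°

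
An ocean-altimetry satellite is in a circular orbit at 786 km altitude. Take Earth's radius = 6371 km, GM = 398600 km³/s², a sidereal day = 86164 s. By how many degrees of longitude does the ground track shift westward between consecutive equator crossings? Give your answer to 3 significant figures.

25.2°

Semi-major axis a = 6371 + 786 = 7157 km. Period T = 2π√(a³/μ) = 2π√(7157³/398600) = 6025.7 s = 100.43 min.
During one orbit Earth rotates (6025.7 / 86164) × 360° = 25.18°.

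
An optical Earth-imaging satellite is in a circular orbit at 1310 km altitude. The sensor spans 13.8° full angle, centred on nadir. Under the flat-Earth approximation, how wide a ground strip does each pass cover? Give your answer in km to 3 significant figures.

Half-angle = 13.8°/2 = 6.9°.
Swath width ≈ 2h·tan(θ/2) = 2 × 1310 × tan(6.9°) = 317.1 km.

317 km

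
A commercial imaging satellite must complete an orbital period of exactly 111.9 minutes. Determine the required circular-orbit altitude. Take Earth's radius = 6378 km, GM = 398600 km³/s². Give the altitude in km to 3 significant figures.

T = 111.9 min = 6714.0 s.
From T = 2π√(a³/μ): a = (μ T²/4π²)^(1/3) = (398600 × 6714.0² / 4π²)^(1/3) = 7692 km.
Altitude h = a − R = 7692 − 6378 = 1314 km.

1310 km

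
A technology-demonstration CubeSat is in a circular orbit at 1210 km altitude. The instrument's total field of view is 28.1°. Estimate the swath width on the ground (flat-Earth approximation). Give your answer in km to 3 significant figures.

606 km

Half-angle = 28.1°/2 = 14.05°.
Swath width ≈ 2h·tan(θ/2) = 2 × 1210 × tan(14.05°) = 605.6 km.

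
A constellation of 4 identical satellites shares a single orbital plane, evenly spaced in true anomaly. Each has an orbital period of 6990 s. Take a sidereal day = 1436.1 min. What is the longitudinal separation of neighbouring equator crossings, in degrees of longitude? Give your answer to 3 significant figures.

Single-satellite node shift = (6990.0/86166) × 360° = 29.20°.
With 4 satellites evenly phased, successive equator crossings are 29.20/4 = 7.301° apart.

7.30°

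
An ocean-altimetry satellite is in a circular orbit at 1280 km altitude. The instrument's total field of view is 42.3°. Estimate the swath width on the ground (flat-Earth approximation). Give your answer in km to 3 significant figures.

990 km

Half-angle = 42.3°/2 = 21.15°.
Swath width ≈ 2h·tan(θ/2) = 2 × 1280 × tan(21.15°) = 990.4 km.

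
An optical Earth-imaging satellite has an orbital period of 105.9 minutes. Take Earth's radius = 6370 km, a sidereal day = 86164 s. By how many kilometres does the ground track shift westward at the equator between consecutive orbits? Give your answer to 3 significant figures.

T = 105.9 min = 6354.0 s.
During one orbit Earth rotates (6354.0 / 86164) × 360° = 26.55°.
At the equator that is 26.55° × (2π·6370/360) km/° = 26.55 × 111.2 = 2951 km.

2950 km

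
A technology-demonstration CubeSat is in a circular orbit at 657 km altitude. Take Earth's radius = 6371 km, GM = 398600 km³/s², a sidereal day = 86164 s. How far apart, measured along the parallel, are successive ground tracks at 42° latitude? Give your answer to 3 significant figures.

Semi-major axis a = 6371 + 657 = 7028 km. Period T = 2π√(a³/μ) = 2π√(7028³/398600) = 5863.5 s = 97.73 min.
Node shift per orbit = (5863.5/86164) × 360° = 24.50°.
Equatorial spacing = 24.50 × 111.2 km/° = 2724 km.
At 42° latitude, spacing = 2724 × cos(42°) = 2024 km.

2020 km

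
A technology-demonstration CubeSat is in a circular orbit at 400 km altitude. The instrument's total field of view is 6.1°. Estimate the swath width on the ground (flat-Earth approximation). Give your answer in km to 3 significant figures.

Half-angle = 6.1°/2 = 3.05°.
Swath width ≈ 2h·tan(θ/2) = 2 × 400 × tan(3.05°) = 42.6 km.

42.6 km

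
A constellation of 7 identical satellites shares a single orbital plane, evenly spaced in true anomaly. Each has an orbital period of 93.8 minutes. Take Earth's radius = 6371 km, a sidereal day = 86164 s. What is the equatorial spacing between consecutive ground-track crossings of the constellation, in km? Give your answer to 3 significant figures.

T = 93.8 min = 5628.0 s.
Single-satellite node shift = (5628.0/86164) × 360° = 23.51°.
With 7 satellites evenly phased, successive equator crossings are 23.51/7 = 3.359° apart.
That is 3.359 × 111.2 = 374 km at the equator.

374 km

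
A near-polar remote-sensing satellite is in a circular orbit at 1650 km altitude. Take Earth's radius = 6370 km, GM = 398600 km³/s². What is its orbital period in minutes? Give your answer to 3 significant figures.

119 min

Semi-major axis a = 6370 + 1650 = 8020 km. Period T = 2π√(a³/μ) = 2π√(8020³/398600) = 7147.8 s = 119.13 min.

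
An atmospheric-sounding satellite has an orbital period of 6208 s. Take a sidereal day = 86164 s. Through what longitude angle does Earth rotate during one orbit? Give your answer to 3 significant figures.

25.9°

During one orbit Earth rotates (6208.0 / 86164) × 360° = 25.94°.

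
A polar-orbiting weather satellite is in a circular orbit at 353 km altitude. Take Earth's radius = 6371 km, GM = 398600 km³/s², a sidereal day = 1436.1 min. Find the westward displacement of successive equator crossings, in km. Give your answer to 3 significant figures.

Semi-major axis a = 6371 + 353 = 6724 km. Period T = 2π√(a³/μ) = 2π√(6724³/398600) = 5487.2 s = 91.45 min.
During one orbit Earth rotates (5487.2 / 86166) × 360° = 22.93°.
At the equator that is 22.93° × (2π·6371/360) km/° = 22.93 × 111.2 = 2549 km.

2550 km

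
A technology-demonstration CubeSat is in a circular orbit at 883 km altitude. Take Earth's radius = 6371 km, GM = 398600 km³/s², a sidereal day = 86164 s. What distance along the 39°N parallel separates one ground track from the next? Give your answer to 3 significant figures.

Semi-major axis a = 6371 + 883 = 7254 km. Period T = 2π√(a³/μ) = 2π√(7254³/398600) = 6148.6 s = 102.48 min.
Node shift per orbit = (6148.6/86164) × 360° = 25.69°.
Equatorial spacing = 25.69 × 111.2 km/° = 2857 km.
At 39° latitude, spacing = 2857 × cos(39°) = 2220 km.

2220 km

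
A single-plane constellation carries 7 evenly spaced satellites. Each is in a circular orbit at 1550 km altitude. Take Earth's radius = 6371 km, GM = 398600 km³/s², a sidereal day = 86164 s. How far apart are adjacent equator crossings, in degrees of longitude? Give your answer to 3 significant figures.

Semi-major axis a = 6371 + 1550 = 7921 km. Period T = 2π√(a³/μ) = 2π√(7921³/398600) = 7015.9 s = 116.93 min.
Single-satellite node shift = (7015.9/86164) × 360° = 29.31°.
With 7 satellites evenly phased, successive equator crossings are 29.31/7 = 4.188° apart.

4.19°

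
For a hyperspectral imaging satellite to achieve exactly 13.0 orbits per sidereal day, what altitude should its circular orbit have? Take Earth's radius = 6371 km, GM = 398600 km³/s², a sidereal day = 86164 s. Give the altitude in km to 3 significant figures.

Required period T = 86164 / 13.0 = 6628.0 s.
From T = 2π√(a³/μ): a = (μ T²/4π²)^(1/3) = (398600 × 6628.0² / 4π²)^(1/3) = 7626 km.
Altitude h = a − R = 7626 − 6371 = 1255 km.

1260 km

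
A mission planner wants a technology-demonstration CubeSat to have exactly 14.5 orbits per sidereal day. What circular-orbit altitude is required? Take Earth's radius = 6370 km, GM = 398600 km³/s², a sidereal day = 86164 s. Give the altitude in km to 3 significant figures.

Required period T = 86164 / 14.5 = 5942.3 s.
From T = 2π√(a³/μ): a = (μ T²/4π²)^(1/3) = (398600 × 5942.3² / 4π²)^(1/3) = 7091 km.
Altitude h = a − R = 7091 − 6370 = 721 km.

721 km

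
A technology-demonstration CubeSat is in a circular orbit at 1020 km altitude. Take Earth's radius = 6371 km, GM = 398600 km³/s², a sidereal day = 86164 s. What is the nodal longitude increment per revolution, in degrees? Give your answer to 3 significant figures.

26.4°

Semi-major axis a = 6371 + 1020 = 7391 km. Period T = 2π√(a³/μ) = 2π√(7391³/398600) = 6323.6 s = 105.39 min.
During one orbit Earth rotates (6323.6 / 86164) × 360° = 26.42°.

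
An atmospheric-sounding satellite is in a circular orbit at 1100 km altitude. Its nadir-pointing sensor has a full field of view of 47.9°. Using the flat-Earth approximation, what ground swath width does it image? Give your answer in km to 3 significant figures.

Half-angle = 47.9°/2 = 23.95°.
Swath width ≈ 2h·tan(θ/2) = 2 × 1100 × tan(23.95°) = 977.2 km.

977 km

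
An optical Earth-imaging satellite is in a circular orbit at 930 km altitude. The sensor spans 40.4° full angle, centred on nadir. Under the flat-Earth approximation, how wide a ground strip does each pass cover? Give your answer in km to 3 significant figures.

684 km

Half-angle = 40.4°/2 = 20.2°.
Swath width ≈ 2h·tan(θ/2) = 2 × 930 × tan(20.2°) = 684.3 km.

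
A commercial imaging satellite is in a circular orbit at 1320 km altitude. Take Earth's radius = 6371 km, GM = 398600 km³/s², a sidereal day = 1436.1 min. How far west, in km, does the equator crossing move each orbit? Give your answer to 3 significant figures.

Semi-major axis a = 6371 + 1320 = 7691 km. Period T = 2π√(a³/μ) = 2π√(7691³/398600) = 6712.5 s = 111.88 min.
During one orbit Earth rotates (6712.5 / 86166) × 360° = 28.04°.
At the equator that is 28.04° × (2π·6371/360) km/° = 28.04 × 111.2 = 3118 km.

3120 km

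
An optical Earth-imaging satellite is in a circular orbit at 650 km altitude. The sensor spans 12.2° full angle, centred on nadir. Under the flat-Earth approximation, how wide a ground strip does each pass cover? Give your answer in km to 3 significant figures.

139 km

Half-angle = 12.2°/2 = 6.1°.
Swath width ≈ 2h·tan(θ/2) = 2 × 650 × tan(6.1°) = 138.9 km.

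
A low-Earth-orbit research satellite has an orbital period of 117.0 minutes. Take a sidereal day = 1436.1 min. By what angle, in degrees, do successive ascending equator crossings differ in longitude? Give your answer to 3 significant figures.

T = 117.0 min = 7020.0 s.
During one orbit Earth rotates (7020.0 / 86166) × 360° = 29.33°.

29.3°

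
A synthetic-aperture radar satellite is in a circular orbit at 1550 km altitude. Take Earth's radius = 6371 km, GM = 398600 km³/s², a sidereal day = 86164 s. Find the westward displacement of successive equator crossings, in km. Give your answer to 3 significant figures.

3260 km

Semi-major axis a = 6371 + 1550 = 7921 km. Period T = 2π√(a³/μ) = 2π√(7921³/398600) = 7015.9 s = 116.93 min.
During one orbit Earth rotates (7015.9 / 86164) × 360° = 29.31°.
At the equator that is 29.31° × (2π·6371/360) km/° = 29.31 × 111.2 = 3259 km.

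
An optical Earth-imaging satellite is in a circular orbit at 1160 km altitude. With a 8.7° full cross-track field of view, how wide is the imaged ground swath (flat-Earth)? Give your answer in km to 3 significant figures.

Half-angle = 8.7°/2 = 4.35°.
Swath width ≈ 2h·tan(θ/2) = 2 × 1160 × tan(4.35°) = 176.5 km.

176 km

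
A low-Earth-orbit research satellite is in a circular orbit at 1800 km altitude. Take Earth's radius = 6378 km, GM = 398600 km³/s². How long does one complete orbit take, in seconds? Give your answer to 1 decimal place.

Semi-major axis a = 6378 + 1800 = 8178 km. Period T = 2π√(a³/μ) = 2π√(8178³/398600) = 7360.1 s = 122.67 min.

7360.1 seconds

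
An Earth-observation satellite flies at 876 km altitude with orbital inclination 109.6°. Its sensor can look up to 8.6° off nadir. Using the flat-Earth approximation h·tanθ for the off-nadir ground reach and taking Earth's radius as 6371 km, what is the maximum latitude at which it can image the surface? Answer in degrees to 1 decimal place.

Retrograde orbit: the ground track reaches ±(180° − i) = ±(180 − 109.6) = ±70.4°.
Sensor half-swath on the ground ≈ 876·tan(8.6°) = 132 km = 1.19° of latitude.
Maximum observable latitude ≈ 70.4 + 1.19 = 71.6°.

71.6°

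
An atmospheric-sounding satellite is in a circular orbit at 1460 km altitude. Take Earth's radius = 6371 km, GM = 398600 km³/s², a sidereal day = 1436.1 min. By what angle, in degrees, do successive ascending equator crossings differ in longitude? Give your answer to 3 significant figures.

Semi-major axis a = 6371 + 1460 = 7831 km. Period T = 2π√(a³/μ) = 2π√(7831³/398600) = 6896.6 s = 114.94 min.
During one orbit Earth rotates (6896.6 / 86166) × 360° = 28.81°.

28.8°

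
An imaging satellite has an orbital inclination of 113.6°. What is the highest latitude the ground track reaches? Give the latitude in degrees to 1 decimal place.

66.4°

Retrograde orbit: the ground track reaches ±(180° − i) = ±(180 − 113.6) = ±66.4°.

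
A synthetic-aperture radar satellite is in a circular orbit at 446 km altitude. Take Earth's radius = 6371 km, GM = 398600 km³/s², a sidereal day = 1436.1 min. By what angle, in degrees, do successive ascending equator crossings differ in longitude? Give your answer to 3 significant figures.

Semi-major axis a = 6371 + 446 = 6817 km. Period T = 2π√(a³/μ) = 2π√(6817³/398600) = 5601.5 s = 93.36 min.
During one orbit Earth rotates (5601.5 / 86166) × 360° = 23.40°.

23.4°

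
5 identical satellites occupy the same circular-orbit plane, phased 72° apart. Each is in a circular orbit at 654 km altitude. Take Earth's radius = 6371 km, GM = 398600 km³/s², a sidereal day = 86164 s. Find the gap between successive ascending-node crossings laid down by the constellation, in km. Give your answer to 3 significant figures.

Semi-major axis a = 6371 + 654 = 7025 km. Period T = 2π√(a³/μ) = 2π√(7025³/398600) = 5859.8 s = 97.66 min.
Single-satellite node shift = (5859.8/86164) × 360° = 24.48°.
With 5 satellites evenly phased, successive equator crossings are 24.48/5 = 4.897° apart.
That is 4.897 × 111.2 = 544 km at the equator.

544 km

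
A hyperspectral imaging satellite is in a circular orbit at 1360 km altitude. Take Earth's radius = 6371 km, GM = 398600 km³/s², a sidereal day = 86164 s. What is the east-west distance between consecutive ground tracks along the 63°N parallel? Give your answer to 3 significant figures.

Semi-major axis a = 6371 + 1360 = 7731 km. Period T = 2π√(a³/μ) = 2π√(7731³/398600) = 6765.0 s = 112.75 min.
Node shift per orbit = (6765.0/86164) × 360° = 28.26°.
Equatorial spacing = 28.26 × 111.2 km/° = 3143 km.
At 63° latitude, spacing = 3143 × cos(63°) = 1427 km.

1430 km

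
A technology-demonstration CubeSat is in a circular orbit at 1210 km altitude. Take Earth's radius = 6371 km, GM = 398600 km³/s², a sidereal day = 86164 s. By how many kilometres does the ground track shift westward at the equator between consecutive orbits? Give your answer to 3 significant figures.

3050 km

Semi-major axis a = 6371 + 1210 = 7581 km. Period T = 2π√(a³/μ) = 2π√(7581³/398600) = 6569.0 s = 109.48 min.
During one orbit Earth rotates (6569.0 / 86164) × 360° = 27.45°.
At the equator that is 27.45° × (2π·6371/360) km/° = 27.45 × 111.2 = 3052 km.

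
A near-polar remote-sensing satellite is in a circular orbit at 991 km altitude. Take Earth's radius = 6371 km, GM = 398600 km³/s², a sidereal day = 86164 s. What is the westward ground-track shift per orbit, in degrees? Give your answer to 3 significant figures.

Semi-major axis a = 6371 + 991 = 7362 km. Period T = 2π√(a³/μ) = 2π√(7362³/398600) = 6286.4 s = 104.77 min.
During one orbit Earth rotates (6286.4 / 86164) × 360° = 26.27°.

26.3°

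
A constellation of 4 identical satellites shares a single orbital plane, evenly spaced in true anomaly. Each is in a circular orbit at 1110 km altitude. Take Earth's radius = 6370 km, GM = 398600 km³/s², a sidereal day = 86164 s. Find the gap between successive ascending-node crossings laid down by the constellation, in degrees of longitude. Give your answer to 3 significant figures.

Semi-major axis a = 6370 + 1110 = 7480 km. Period T = 2π√(a³/μ) = 2π√(7480³/398600) = 6438.2 s = 107.30 min.
Single-satellite node shift = (6438.2/86164) × 360° = 26.90°.
With 4 satellites evenly phased, successive equator crossings are 26.90/4 = 6.725° apart.

6.72°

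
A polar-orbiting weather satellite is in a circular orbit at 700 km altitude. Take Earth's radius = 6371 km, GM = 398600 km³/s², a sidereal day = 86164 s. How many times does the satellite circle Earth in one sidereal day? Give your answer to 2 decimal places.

Semi-major axis a = 6371 + 700 = 7071 km. Period T = 2π√(a³/μ) = 2π√(7071³/398600) = 5917.4 s = 98.62 min.
Orbits per sidereal day = 86164 / 5917.4 = 14.561.

14.56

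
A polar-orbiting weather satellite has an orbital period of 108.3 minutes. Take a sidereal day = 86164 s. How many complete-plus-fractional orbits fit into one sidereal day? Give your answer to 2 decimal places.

13.26

T = 108.3 min = 6498.0 s.
Orbits per sidereal day = 86164 / 6498.0 = 13.260.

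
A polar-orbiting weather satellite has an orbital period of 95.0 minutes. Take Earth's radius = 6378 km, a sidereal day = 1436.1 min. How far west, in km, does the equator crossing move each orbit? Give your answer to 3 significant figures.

T = 95.0 min = 5700.0 s.
During one orbit Earth rotates (5700.0 / 86166) × 360° = 23.81°.
At the equator that is 23.81° × (2π·6378/360) km/° = 23.81 × 111.3 = 2651 km.

2650 km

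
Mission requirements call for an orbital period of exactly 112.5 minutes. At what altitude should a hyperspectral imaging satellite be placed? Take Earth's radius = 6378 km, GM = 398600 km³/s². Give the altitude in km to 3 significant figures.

1340 km

T = 112.5 min = 6750.0 s.
From T = 2π√(a³/μ): a = (μ T²/4π²)^(1/3) = (398600 × 6750.0² / 4π²)^(1/3) = 7720 km.
Altitude h = a − R = 7720 − 6378 = 1342 km.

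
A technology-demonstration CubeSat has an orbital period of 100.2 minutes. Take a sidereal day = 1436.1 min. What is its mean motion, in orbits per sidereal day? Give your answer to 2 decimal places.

T = 100.2 min = 6012.0 s.
Orbits per sidereal day = 86166 / 6012.0 = 14.332.

14.33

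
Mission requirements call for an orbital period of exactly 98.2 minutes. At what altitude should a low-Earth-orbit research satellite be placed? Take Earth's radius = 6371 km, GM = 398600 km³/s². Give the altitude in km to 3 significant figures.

T = 98.2 min = 5892.0 s.
From T = 2π√(a³/μ): a = (μ T²/4π²)^(1/3) = (398600 × 5892.0² / 4π²)^(1/3) = 7051 km.
Altitude h = a − R = 7051 − 6371 = 680 km.

680 km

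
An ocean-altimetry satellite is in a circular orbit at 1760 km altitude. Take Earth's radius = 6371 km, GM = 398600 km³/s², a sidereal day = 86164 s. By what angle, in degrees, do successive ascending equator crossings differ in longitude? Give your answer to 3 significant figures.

Semi-major axis a = 6371 + 1760 = 8131 km. Period T = 2π√(a³/μ) = 2π√(8131³/398600) = 7296.7 s = 121.61 min.
During one orbit Earth rotates (7296.7 / 86164) × 360° = 30.49°.

30.5°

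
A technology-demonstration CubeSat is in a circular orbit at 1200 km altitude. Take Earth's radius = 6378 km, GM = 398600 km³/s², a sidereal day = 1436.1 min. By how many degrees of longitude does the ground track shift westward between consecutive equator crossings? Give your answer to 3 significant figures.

27.4°

Semi-major axis a = 6378 + 1200 = 7578 km. Period T = 2π√(a³/μ) = 2π√(7578³/398600) = 6565.1 s = 109.42 min.
During one orbit Earth rotates (6565.1 / 86166) × 360° = 27.43°.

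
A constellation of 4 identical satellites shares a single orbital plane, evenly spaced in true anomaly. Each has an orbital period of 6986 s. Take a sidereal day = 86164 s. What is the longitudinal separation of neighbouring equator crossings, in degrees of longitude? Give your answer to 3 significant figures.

7.30°

Single-satellite node shift = (6986.0/86164) × 360° = 29.19°.
With 4 satellites evenly phased, successive equator crossings are 29.19/4 = 7.297° apart.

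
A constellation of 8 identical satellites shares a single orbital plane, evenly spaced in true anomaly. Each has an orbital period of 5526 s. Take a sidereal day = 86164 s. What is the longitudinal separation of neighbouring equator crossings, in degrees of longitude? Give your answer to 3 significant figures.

Single-satellite node shift = (5526.0/86164) × 360° = 23.09°.
With 8 satellites evenly phased, successive equator crossings are 23.09/8 = 2.886° apart.

2.89°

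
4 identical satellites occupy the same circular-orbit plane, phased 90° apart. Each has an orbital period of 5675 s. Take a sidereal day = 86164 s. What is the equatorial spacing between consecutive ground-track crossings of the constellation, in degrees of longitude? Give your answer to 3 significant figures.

5.93°

Single-satellite node shift = (5675.0/86164) × 360° = 23.71°.
With 4 satellites evenly phased, successive equator crossings are 23.71/4 = 5.928° apart.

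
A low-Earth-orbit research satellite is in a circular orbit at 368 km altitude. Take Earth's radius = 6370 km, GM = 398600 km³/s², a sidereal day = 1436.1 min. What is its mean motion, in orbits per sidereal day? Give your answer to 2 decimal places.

15.65

Semi-major axis a = 6370 + 368 = 6738 km. Period T = 2π√(a³/μ) = 2π√(6738³/398600) = 5504.4 s = 91.74 min.
Orbits per sidereal day = 86166 / 5504.4 = 15.654.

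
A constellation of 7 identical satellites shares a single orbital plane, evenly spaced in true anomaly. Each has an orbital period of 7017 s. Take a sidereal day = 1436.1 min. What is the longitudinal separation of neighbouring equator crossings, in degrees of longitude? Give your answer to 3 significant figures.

Single-satellite node shift = (7017.0/86166) × 360° = 29.32°.
With 7 satellites evenly phased, successive equator crossings are 29.32/7 = 4.188° apart.

4.19°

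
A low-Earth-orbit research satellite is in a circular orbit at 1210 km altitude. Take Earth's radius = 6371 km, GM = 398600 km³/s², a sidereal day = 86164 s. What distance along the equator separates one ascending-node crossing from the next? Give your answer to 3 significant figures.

3050 km

Semi-major axis a = 6371 + 1210 = 7581 km. Period T = 2π√(a³/μ) = 2π√(7581³/398600) = 6569.0 s = 109.48 min.
During one orbit Earth rotates (6569.0 / 86164) × 360° = 27.45°.
At the equator that is 27.45° × (2π·6371/360) km/° = 27.45 × 111.2 = 3052 km.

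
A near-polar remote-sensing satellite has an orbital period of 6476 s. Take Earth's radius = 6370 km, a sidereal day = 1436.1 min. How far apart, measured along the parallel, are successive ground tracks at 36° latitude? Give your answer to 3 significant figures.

Node shift per orbit = (6476.0/86166) × 360° = 27.06°.
Equatorial spacing = 27.06 × 111.2 km/° = 3008 km.
At 36° latitude, spacing = 3008 × cos(36°) = 2434 km.

2430 km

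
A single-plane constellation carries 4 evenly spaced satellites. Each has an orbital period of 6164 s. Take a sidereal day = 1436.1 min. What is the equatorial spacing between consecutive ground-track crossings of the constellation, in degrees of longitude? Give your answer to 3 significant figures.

Single-satellite node shift = (6164.0/86166) × 360° = 25.75°.
With 4 satellites evenly phased, successive equator crossings are 25.75/4 = 6.438° apart.

6.44°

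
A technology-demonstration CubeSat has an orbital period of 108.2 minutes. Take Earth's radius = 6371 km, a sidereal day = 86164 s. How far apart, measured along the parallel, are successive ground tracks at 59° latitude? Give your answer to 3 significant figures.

1550 km

T = 108.2 min = 6492.0 s.
Node shift per orbit = (6492.0/86164) × 360° = 27.12°.
Equatorial spacing = 27.12 × 111.2 km/° = 3016 km.
At 59° latitude, spacing = 3016 × cos(59°) = 1553 km.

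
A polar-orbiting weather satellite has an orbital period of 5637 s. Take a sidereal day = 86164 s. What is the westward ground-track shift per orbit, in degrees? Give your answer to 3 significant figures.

23.6°

During one orbit Earth rotates (5637.0 / 86164) × 360° = 23.55°.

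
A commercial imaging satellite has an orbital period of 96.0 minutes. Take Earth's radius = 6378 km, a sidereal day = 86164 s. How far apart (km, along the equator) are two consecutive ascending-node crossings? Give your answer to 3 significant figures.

2680 km

T = 96.0 min = 5760.0 s.
During one orbit Earth rotates (5760.0 / 86164) × 360° = 24.07°.
At the equator that is 24.07° × (2π·6378/360) km/° = 24.07 × 111.3 = 2679 km.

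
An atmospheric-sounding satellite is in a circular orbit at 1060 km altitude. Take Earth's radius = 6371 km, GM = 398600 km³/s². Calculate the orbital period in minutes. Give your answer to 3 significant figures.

Semi-major axis a = 6371 + 1060 = 7431 km. Period T = 2π√(a³/μ) = 2π√(7431³/398600) = 6375.0 s = 106.25 min.

106 min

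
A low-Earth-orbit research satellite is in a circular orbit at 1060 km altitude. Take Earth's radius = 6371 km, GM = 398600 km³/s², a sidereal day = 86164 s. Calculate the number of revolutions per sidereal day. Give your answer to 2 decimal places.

Semi-major axis a = 6371 + 1060 = 7431 km. Period T = 2π√(a³/μ) = 2π√(7431³/398600) = 6375.0 s = 106.25 min.
Orbits per sidereal day = 86164 / 6375.0 = 13.516.

13.52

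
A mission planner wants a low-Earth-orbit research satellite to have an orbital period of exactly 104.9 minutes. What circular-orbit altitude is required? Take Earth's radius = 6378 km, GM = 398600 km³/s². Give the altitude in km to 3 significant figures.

990 km

T = 104.9 min = 6294.0 s.
From T = 2π√(a³/μ): a = (μ T²/4π²)^(1/3) = (398600 × 6294.0² / 4π²)^(1/3) = 7368 km.
Altitude h = a − R = 7368 − 6378 = 990 km.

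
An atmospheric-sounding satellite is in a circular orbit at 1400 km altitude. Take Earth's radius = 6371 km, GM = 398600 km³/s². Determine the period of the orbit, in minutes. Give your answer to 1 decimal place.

Semi-major axis a = 6371 + 1400 = 7771 km. Period T = 2π√(a³/μ) = 2π√(7771³/398600) = 6817.5 s = 113.63 min.

113.6 min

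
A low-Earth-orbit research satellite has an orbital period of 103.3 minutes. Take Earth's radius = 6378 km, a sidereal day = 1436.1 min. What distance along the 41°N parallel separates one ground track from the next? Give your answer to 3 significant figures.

2180 km

T = 103.3 min = 6198.0 s.
Node shift per orbit = (6198.0/86166) × 360° = 25.90°.
Equatorial spacing = 25.90 × 111.3 km/° = 2883 km.
At 41° latitude, spacing = 2883 × cos(41°) = 2176 km.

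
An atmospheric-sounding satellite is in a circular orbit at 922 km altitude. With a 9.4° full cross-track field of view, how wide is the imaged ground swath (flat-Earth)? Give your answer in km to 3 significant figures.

Half-angle = 9.4°/2 = 4.7°.
Swath width ≈ 2h·tan(θ/2) = 2 × 922 × tan(4.7°) = 151.6 km.

152 km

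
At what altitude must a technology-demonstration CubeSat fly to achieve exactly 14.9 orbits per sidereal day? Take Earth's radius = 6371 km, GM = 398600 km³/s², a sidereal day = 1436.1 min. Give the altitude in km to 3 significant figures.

592 km

Required period T = 86166 / 14.9 = 5783.0 s.
From T = 2π√(a³/μ): a = (μ T²/4π²)^(1/3) = (398600 × 5783.0² / 4π²)^(1/3) = 6963 km.
Altitude h = a − R = 6963 − 6371 = 592 km.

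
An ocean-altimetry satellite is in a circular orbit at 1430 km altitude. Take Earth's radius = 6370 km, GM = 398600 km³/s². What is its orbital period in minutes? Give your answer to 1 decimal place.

114.3 min

Semi-major axis a = 6370 + 1430 = 7800 km. Period T = 2π√(a³/μ) = 2π√(7800³/398600) = 6855.7 s = 114.26 min.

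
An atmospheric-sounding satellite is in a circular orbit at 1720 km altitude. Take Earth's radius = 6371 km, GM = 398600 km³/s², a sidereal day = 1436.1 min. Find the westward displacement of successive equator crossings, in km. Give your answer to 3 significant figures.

3360 km

Semi-major axis a = 6371 + 1720 = 8091 km. Period T = 2π√(a³/μ) = 2π√(8091³/398600) = 7242.9 s = 120.72 min.
During one orbit Earth rotates (7242.9 / 86166) × 360° = 30.26°.
At the equator that is 30.26° × (2π·6371/360) km/° = 30.26 × 111.2 = 3365 km.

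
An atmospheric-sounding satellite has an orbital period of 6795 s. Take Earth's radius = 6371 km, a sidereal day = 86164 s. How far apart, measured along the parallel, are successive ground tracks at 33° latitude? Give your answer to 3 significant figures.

2650 km

Node shift per orbit = (6795.0/86164) × 360° = 28.39°.
Equatorial spacing = 28.39 × 111.2 km/° = 3157 km.
At 33° latitude, spacing = 3157 × cos(33°) = 2648 km.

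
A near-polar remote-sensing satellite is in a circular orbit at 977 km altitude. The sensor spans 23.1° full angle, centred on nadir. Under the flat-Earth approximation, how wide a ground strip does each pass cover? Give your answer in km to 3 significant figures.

399 km

Half-angle = 23.1°/2 = 11.55°.
Swath width ≈ 2h·tan(θ/2) = 2 × 977 × tan(11.55°) = 399.3 km.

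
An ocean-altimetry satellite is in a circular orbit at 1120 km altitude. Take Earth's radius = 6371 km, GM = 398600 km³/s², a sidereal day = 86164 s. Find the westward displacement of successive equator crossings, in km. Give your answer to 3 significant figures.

3000 km

Semi-major axis a = 6371 + 1120 = 7491 km. Period T = 2π√(a³/μ) = 2π√(7491³/398600) = 6452.4 s = 107.54 min.
During one orbit Earth rotates (6452.4 / 86164) × 360° = 26.96°.
At the equator that is 26.96° × (2π·6371/360) km/° = 26.96 × 111.2 = 2998 km.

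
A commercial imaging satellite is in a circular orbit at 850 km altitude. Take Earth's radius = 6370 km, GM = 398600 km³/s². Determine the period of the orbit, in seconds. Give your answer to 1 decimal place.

6105.4 seconds

Semi-major axis a = 6370 + 850 = 7220 km. Period T = 2π√(a³/μ) = 2π√(7220³/398600) = 6105.4 s = 101.76 min.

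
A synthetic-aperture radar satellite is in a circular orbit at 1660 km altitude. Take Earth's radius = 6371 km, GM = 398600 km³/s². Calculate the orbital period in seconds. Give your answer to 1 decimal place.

Semi-major axis a = 6371 + 1660 = 8031 km. Period T = 2π√(a³/μ) = 2π√(8031³/398600) = 7162.5 s = 119.38 min.

7162.5 seconds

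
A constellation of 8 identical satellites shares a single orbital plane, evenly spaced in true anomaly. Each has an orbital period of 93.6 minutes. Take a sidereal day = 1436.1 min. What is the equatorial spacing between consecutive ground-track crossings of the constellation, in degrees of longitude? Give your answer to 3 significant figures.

T = 93.6 min = 5616.0 s.
Single-satellite node shift = (5616.0/86166) × 360° = 23.46°.
With 8 satellites evenly phased, successive equator crossings are 23.46/8 = 2.933° apart.

2.93°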